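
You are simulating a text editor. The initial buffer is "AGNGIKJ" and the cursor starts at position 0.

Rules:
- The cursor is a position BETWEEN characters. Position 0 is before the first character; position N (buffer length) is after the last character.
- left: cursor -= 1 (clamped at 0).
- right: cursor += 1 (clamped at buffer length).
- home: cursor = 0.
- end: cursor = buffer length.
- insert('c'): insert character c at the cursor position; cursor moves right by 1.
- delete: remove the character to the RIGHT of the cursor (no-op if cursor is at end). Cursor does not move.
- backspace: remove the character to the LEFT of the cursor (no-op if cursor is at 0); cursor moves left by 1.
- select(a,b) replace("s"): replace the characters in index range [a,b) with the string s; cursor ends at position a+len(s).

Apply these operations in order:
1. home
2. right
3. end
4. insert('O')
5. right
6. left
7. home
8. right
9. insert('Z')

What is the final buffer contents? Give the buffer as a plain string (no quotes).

After op 1 (home): buf='AGNGIKJ' cursor=0
After op 2 (right): buf='AGNGIKJ' cursor=1
After op 3 (end): buf='AGNGIKJ' cursor=7
After op 4 (insert('O')): buf='AGNGIKJO' cursor=8
After op 5 (right): buf='AGNGIKJO' cursor=8
After op 6 (left): buf='AGNGIKJO' cursor=7
After op 7 (home): buf='AGNGIKJO' cursor=0
After op 8 (right): buf='AGNGIKJO' cursor=1
After op 9 (insert('Z')): buf='AZGNGIKJO' cursor=2

Answer: AZGNGIKJO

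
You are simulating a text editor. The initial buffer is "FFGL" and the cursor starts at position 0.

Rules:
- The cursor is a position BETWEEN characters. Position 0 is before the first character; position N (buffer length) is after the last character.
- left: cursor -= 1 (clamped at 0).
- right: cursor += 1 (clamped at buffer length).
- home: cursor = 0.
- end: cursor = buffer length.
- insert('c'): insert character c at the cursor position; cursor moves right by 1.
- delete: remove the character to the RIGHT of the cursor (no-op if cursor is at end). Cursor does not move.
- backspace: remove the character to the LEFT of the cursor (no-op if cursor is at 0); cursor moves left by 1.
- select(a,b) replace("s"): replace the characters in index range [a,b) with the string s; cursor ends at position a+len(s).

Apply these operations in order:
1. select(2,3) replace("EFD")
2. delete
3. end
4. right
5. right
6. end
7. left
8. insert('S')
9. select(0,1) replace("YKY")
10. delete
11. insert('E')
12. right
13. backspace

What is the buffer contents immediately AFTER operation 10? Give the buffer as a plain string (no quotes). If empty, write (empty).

After op 1 (select(2,3) replace("EFD")): buf='FFEFDL' cursor=5
After op 2 (delete): buf='FFEFD' cursor=5
After op 3 (end): buf='FFEFD' cursor=5
After op 4 (right): buf='FFEFD' cursor=5
After op 5 (right): buf='FFEFD' cursor=5
After op 6 (end): buf='FFEFD' cursor=5
After op 7 (left): buf='FFEFD' cursor=4
After op 8 (insert('S')): buf='FFEFSD' cursor=5
After op 9 (select(0,1) replace("YKY")): buf='YKYFEFSD' cursor=3
After op 10 (delete): buf='YKYEFSD' cursor=3

Answer: YKYEFSD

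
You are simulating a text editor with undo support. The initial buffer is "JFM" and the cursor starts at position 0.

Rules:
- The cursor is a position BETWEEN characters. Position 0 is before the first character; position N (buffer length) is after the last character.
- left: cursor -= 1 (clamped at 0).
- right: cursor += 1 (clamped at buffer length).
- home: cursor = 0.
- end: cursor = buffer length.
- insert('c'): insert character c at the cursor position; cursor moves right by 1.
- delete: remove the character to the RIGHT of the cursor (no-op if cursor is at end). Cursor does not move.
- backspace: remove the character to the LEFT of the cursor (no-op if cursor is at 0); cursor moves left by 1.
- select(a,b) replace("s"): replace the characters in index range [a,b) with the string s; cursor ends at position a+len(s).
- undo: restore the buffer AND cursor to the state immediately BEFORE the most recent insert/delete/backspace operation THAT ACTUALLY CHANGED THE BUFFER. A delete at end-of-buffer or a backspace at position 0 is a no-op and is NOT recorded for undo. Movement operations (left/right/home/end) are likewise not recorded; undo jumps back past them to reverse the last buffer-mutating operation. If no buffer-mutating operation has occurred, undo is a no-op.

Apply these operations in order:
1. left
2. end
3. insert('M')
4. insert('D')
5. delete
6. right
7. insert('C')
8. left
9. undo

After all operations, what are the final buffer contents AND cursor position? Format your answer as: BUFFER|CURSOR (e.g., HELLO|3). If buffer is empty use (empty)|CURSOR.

Answer: JFMMD|5

Derivation:
After op 1 (left): buf='JFM' cursor=0
After op 2 (end): buf='JFM' cursor=3
After op 3 (insert('M')): buf='JFMM' cursor=4
After op 4 (insert('D')): buf='JFMMD' cursor=5
After op 5 (delete): buf='JFMMD' cursor=5
After op 6 (right): buf='JFMMD' cursor=5
After op 7 (insert('C')): buf='JFMMDC' cursor=6
After op 8 (left): buf='JFMMDC' cursor=5
After op 9 (undo): buf='JFMMD' cursor=5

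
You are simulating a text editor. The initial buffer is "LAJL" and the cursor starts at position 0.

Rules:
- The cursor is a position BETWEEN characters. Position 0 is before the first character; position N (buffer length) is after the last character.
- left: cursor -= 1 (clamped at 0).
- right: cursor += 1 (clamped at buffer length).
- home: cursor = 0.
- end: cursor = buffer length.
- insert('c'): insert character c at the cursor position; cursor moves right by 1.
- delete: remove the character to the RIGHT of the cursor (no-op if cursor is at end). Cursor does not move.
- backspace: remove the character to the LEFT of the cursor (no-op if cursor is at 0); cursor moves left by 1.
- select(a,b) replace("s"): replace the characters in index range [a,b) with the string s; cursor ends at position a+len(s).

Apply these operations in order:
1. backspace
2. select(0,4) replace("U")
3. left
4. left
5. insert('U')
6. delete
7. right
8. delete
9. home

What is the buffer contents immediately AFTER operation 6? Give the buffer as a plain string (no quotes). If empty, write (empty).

Answer: U

Derivation:
After op 1 (backspace): buf='LAJL' cursor=0
After op 2 (select(0,4) replace("U")): buf='U' cursor=1
After op 3 (left): buf='U' cursor=0
After op 4 (left): buf='U' cursor=0
After op 5 (insert('U')): buf='UU' cursor=1
After op 6 (delete): buf='U' cursor=1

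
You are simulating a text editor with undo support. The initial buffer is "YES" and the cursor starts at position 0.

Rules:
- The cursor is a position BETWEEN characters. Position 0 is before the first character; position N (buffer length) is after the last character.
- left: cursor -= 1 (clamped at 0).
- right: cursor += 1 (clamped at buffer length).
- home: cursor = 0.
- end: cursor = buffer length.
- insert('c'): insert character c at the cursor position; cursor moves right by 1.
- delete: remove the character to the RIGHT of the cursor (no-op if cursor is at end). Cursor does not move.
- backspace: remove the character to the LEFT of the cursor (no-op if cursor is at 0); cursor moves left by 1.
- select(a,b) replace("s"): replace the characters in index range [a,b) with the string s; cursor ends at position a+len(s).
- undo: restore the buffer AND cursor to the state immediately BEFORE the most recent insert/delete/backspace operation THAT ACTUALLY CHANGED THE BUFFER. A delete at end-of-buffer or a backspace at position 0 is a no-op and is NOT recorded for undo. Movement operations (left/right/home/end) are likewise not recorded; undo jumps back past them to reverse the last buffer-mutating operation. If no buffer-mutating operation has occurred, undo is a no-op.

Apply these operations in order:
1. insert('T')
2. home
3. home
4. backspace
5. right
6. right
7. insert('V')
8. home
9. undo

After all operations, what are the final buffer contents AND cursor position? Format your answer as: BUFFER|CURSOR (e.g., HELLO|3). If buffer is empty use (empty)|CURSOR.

Answer: TYES|2

Derivation:
After op 1 (insert('T')): buf='TYES' cursor=1
After op 2 (home): buf='TYES' cursor=0
After op 3 (home): buf='TYES' cursor=0
After op 4 (backspace): buf='TYES' cursor=0
After op 5 (right): buf='TYES' cursor=1
After op 6 (right): buf='TYES' cursor=2
After op 7 (insert('V')): buf='TYVES' cursor=3
After op 8 (home): buf='TYVES' cursor=0
After op 9 (undo): buf='TYES' cursor=2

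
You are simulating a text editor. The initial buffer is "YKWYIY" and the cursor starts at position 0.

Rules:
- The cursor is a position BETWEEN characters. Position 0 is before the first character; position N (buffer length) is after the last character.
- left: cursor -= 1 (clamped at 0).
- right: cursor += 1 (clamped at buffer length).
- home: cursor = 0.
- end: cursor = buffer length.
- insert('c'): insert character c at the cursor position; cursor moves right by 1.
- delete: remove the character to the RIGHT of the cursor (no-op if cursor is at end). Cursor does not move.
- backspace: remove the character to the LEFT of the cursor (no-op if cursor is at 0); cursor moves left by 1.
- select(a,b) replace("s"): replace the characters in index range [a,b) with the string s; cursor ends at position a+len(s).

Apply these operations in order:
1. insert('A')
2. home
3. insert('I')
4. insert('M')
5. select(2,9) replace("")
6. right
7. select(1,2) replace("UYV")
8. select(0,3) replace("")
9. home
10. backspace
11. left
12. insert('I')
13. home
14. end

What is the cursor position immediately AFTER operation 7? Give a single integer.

Answer: 4

Derivation:
After op 1 (insert('A')): buf='AYKWYIY' cursor=1
After op 2 (home): buf='AYKWYIY' cursor=0
After op 3 (insert('I')): buf='IAYKWYIY' cursor=1
After op 4 (insert('M')): buf='IMAYKWYIY' cursor=2
After op 5 (select(2,9) replace("")): buf='IM' cursor=2
After op 6 (right): buf='IM' cursor=2
After op 7 (select(1,2) replace("UYV")): buf='IUYV' cursor=4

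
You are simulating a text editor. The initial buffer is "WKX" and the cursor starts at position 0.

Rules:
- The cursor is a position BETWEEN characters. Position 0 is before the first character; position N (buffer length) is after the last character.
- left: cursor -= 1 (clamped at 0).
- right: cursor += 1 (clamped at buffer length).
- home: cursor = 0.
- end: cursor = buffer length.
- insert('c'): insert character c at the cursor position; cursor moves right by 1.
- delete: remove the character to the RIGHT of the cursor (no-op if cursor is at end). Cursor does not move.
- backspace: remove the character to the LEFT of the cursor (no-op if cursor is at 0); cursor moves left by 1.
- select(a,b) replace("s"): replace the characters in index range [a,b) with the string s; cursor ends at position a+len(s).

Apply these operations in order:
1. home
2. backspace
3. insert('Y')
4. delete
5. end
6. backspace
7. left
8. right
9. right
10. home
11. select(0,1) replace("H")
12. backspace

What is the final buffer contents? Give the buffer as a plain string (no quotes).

Answer: K

Derivation:
After op 1 (home): buf='WKX' cursor=0
After op 2 (backspace): buf='WKX' cursor=0
After op 3 (insert('Y')): buf='YWKX' cursor=1
After op 4 (delete): buf='YKX' cursor=1
After op 5 (end): buf='YKX' cursor=3
After op 6 (backspace): buf='YK' cursor=2
After op 7 (left): buf='YK' cursor=1
After op 8 (right): buf='YK' cursor=2
After op 9 (right): buf='YK' cursor=2
After op 10 (home): buf='YK' cursor=0
After op 11 (select(0,1) replace("H")): buf='HK' cursor=1
After op 12 (backspace): buf='K' cursor=0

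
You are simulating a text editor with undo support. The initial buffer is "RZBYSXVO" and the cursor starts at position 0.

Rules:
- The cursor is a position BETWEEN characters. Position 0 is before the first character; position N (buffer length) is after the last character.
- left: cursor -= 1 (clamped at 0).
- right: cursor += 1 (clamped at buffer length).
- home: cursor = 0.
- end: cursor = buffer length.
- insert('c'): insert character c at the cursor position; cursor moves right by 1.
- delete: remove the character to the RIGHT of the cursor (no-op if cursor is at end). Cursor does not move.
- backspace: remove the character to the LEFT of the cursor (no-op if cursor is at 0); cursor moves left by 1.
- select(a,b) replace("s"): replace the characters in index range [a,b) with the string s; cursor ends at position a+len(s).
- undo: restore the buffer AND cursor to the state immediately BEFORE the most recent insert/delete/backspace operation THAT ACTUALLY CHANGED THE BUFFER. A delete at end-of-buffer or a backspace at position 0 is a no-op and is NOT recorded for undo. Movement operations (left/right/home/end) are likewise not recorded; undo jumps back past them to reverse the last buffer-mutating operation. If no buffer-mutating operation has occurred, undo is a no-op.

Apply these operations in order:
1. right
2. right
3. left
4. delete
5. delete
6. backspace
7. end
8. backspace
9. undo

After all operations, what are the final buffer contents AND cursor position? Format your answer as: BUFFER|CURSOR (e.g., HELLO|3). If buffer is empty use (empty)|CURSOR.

Answer: YSXVO|5

Derivation:
After op 1 (right): buf='RZBYSXVO' cursor=1
After op 2 (right): buf='RZBYSXVO' cursor=2
After op 3 (left): buf='RZBYSXVO' cursor=1
After op 4 (delete): buf='RBYSXVO' cursor=1
After op 5 (delete): buf='RYSXVO' cursor=1
After op 6 (backspace): buf='YSXVO' cursor=0
After op 7 (end): buf='YSXVO' cursor=5
After op 8 (backspace): buf='YSXV' cursor=4
After op 9 (undo): buf='YSXVO' cursor=5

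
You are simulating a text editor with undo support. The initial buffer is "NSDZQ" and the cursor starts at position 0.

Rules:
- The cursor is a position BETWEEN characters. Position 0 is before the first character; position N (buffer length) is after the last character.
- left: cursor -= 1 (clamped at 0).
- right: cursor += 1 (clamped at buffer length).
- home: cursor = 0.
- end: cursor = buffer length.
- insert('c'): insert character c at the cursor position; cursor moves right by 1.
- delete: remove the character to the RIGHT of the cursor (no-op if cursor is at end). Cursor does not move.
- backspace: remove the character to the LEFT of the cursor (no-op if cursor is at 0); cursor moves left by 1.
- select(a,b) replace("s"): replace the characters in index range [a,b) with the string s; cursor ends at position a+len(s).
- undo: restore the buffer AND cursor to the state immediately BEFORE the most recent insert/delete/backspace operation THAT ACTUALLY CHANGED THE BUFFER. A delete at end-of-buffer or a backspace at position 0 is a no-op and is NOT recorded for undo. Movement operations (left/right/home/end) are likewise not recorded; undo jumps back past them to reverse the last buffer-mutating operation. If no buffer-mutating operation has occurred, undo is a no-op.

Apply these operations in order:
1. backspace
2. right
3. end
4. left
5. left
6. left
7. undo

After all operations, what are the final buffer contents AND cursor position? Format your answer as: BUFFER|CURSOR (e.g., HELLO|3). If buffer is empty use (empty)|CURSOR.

After op 1 (backspace): buf='NSDZQ' cursor=0
After op 2 (right): buf='NSDZQ' cursor=1
After op 3 (end): buf='NSDZQ' cursor=5
After op 4 (left): buf='NSDZQ' cursor=4
After op 5 (left): buf='NSDZQ' cursor=3
After op 6 (left): buf='NSDZQ' cursor=2
After op 7 (undo): buf='NSDZQ' cursor=2

Answer: NSDZQ|2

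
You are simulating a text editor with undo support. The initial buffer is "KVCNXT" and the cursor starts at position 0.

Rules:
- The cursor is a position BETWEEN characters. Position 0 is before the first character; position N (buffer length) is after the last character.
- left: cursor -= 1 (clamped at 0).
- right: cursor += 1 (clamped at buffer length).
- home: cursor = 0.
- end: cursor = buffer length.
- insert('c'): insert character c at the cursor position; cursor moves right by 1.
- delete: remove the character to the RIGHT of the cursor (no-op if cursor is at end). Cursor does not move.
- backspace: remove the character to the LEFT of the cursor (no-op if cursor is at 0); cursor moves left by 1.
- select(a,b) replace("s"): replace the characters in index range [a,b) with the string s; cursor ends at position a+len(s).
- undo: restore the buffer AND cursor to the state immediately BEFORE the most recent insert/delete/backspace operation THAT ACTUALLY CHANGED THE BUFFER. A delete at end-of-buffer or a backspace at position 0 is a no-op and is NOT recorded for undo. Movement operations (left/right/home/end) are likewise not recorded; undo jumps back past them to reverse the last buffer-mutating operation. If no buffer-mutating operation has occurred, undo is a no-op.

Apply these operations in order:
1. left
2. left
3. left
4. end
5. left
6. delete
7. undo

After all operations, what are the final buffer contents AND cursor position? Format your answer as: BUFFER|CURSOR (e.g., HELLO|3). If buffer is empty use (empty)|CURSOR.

After op 1 (left): buf='KVCNXT' cursor=0
After op 2 (left): buf='KVCNXT' cursor=0
After op 3 (left): buf='KVCNXT' cursor=0
After op 4 (end): buf='KVCNXT' cursor=6
After op 5 (left): buf='KVCNXT' cursor=5
After op 6 (delete): buf='KVCNX' cursor=5
After op 7 (undo): buf='KVCNXT' cursor=5

Answer: KVCNXT|5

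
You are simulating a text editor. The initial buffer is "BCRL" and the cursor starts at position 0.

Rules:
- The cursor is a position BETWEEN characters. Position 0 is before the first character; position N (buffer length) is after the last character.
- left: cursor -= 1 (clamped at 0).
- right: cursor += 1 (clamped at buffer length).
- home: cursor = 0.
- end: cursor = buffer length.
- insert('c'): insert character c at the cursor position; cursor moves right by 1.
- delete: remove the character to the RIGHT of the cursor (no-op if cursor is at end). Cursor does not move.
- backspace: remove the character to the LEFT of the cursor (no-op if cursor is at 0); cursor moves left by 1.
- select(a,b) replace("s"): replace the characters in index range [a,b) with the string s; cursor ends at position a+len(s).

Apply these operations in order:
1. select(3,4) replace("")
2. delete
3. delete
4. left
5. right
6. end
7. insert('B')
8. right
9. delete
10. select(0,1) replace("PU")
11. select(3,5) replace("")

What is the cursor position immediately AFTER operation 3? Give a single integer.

After op 1 (select(3,4) replace("")): buf='BCR' cursor=3
After op 2 (delete): buf='BCR' cursor=3
After op 3 (delete): buf='BCR' cursor=3

Answer: 3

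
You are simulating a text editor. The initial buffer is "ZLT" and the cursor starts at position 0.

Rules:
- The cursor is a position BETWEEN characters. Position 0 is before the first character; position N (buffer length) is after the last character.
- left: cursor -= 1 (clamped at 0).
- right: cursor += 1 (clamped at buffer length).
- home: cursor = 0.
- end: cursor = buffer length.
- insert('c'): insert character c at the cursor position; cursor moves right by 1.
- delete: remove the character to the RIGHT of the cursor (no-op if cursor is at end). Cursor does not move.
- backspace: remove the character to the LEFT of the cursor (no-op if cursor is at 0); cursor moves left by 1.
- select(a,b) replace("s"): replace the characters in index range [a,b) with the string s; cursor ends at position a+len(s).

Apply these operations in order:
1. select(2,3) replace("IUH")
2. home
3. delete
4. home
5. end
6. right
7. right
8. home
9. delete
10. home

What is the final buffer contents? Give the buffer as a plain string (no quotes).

Answer: IUH

Derivation:
After op 1 (select(2,3) replace("IUH")): buf='ZLIUH' cursor=5
After op 2 (home): buf='ZLIUH' cursor=0
After op 3 (delete): buf='LIUH' cursor=0
After op 4 (home): buf='LIUH' cursor=0
After op 5 (end): buf='LIUH' cursor=4
After op 6 (right): buf='LIUH' cursor=4
After op 7 (right): buf='LIUH' cursor=4
After op 8 (home): buf='LIUH' cursor=0
After op 9 (delete): buf='IUH' cursor=0
After op 10 (home): buf='IUH' cursor=0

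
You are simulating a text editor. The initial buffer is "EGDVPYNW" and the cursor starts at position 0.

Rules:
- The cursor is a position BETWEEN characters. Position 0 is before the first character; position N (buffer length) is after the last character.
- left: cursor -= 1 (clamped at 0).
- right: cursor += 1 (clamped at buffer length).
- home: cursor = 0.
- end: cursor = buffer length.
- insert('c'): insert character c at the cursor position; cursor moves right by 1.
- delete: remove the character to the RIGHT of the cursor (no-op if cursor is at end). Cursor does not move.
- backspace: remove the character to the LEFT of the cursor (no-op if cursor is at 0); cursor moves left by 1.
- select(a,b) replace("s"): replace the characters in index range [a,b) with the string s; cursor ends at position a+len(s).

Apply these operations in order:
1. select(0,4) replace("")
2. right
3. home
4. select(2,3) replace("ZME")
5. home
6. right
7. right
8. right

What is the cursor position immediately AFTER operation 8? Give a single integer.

Answer: 3

Derivation:
After op 1 (select(0,4) replace("")): buf='PYNW' cursor=0
After op 2 (right): buf='PYNW' cursor=1
After op 3 (home): buf='PYNW' cursor=0
After op 4 (select(2,3) replace("ZME")): buf='PYZMEW' cursor=5
After op 5 (home): buf='PYZMEW' cursor=0
After op 6 (right): buf='PYZMEW' cursor=1
After op 7 (right): buf='PYZMEW' cursor=2
After op 8 (right): buf='PYZMEW' cursor=3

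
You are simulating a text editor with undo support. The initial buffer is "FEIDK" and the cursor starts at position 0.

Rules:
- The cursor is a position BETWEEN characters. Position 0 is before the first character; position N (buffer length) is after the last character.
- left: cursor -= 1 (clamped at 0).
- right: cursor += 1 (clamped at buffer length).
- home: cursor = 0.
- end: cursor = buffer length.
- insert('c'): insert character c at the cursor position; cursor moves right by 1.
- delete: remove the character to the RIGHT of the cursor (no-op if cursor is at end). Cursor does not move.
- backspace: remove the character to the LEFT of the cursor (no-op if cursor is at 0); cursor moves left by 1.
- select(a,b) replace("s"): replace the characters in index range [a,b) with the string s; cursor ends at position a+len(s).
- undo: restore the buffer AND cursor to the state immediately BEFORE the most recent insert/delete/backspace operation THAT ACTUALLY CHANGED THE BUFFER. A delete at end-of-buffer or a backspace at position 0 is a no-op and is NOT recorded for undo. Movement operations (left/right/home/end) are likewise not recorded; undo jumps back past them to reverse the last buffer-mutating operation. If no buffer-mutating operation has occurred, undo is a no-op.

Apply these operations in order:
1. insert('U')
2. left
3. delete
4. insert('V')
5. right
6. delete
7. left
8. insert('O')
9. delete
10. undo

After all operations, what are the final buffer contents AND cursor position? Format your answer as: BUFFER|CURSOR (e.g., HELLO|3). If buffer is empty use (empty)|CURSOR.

After op 1 (insert('U')): buf='UFEIDK' cursor=1
After op 2 (left): buf='UFEIDK' cursor=0
After op 3 (delete): buf='FEIDK' cursor=0
After op 4 (insert('V')): buf='VFEIDK' cursor=1
After op 5 (right): buf='VFEIDK' cursor=2
After op 6 (delete): buf='VFIDK' cursor=2
After op 7 (left): buf='VFIDK' cursor=1
After op 8 (insert('O')): buf='VOFIDK' cursor=2
After op 9 (delete): buf='VOIDK' cursor=2
After op 10 (undo): buf='VOFIDK' cursor=2

Answer: VOFIDK|2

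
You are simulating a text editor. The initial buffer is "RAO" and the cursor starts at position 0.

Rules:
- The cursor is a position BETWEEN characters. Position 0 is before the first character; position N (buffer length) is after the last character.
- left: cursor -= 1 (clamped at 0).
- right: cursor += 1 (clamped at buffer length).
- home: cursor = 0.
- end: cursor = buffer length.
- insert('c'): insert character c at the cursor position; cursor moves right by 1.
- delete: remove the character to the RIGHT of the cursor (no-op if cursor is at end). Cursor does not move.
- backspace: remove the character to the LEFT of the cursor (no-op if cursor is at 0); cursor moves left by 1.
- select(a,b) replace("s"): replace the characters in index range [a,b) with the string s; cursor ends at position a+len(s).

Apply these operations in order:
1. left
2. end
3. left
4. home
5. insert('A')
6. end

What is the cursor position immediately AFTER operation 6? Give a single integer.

After op 1 (left): buf='RAO' cursor=0
After op 2 (end): buf='RAO' cursor=3
After op 3 (left): buf='RAO' cursor=2
After op 4 (home): buf='RAO' cursor=0
After op 5 (insert('A')): buf='ARAO' cursor=1
After op 6 (end): buf='ARAO' cursor=4

Answer: 4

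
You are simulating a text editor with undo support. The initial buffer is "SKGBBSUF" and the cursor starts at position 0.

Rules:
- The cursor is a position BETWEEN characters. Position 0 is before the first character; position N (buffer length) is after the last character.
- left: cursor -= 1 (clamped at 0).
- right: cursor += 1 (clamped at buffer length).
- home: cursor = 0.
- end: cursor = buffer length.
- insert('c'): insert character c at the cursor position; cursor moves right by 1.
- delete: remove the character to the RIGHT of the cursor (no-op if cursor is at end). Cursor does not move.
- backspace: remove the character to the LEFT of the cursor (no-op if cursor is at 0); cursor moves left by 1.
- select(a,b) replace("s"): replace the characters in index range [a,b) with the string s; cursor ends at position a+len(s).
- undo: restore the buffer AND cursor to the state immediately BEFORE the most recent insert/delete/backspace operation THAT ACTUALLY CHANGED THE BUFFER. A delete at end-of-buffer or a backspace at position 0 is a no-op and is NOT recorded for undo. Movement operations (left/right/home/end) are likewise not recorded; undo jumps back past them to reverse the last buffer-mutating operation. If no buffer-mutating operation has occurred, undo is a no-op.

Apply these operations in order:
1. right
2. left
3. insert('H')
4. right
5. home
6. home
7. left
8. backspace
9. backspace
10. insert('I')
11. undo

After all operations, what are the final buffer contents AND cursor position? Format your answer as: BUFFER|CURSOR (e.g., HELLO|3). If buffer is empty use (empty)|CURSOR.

After op 1 (right): buf='SKGBBSUF' cursor=1
After op 2 (left): buf='SKGBBSUF' cursor=0
After op 3 (insert('H')): buf='HSKGBBSUF' cursor=1
After op 4 (right): buf='HSKGBBSUF' cursor=2
After op 5 (home): buf='HSKGBBSUF' cursor=0
After op 6 (home): buf='HSKGBBSUF' cursor=0
After op 7 (left): buf='HSKGBBSUF' cursor=0
After op 8 (backspace): buf='HSKGBBSUF' cursor=0
After op 9 (backspace): buf='HSKGBBSUF' cursor=0
After op 10 (insert('I')): buf='IHSKGBBSUF' cursor=1
After op 11 (undo): buf='HSKGBBSUF' cursor=0

Answer: HSKGBBSUF|0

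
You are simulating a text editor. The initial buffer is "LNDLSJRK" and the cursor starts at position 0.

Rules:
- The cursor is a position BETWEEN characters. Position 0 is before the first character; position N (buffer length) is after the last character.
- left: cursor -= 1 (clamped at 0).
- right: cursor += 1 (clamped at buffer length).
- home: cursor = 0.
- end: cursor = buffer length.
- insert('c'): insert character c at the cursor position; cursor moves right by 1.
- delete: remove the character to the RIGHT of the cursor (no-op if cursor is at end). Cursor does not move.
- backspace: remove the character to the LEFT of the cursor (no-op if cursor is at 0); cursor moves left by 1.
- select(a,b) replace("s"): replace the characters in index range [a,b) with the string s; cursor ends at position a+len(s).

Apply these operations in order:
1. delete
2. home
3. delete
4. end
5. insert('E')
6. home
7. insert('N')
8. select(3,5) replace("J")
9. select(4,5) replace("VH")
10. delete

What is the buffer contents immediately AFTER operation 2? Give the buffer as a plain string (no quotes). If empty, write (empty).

Answer: NDLSJRK

Derivation:
After op 1 (delete): buf='NDLSJRK' cursor=0
After op 2 (home): buf='NDLSJRK' cursor=0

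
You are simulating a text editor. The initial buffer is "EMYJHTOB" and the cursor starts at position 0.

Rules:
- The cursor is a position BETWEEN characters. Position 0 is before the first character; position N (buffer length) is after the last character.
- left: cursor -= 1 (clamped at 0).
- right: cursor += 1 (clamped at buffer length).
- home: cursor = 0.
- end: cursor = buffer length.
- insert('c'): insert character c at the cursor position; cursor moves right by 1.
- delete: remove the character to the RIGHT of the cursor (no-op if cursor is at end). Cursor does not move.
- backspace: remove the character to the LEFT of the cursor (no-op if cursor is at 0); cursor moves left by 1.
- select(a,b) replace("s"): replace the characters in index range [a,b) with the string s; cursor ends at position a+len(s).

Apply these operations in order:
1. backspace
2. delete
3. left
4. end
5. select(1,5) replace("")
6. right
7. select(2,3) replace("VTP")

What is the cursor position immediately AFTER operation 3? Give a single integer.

Answer: 0

Derivation:
After op 1 (backspace): buf='EMYJHTOB' cursor=0
After op 2 (delete): buf='MYJHTOB' cursor=0
After op 3 (left): buf='MYJHTOB' cursor=0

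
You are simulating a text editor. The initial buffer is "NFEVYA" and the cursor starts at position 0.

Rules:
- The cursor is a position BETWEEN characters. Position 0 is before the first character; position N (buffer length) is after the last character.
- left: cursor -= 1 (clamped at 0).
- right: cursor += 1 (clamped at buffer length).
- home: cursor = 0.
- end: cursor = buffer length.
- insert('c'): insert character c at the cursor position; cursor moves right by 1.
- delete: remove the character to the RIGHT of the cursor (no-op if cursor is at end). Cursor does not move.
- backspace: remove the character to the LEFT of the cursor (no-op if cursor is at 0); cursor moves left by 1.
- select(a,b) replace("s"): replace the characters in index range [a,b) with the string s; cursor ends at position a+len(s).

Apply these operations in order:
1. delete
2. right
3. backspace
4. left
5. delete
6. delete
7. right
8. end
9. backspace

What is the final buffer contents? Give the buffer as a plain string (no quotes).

After op 1 (delete): buf='FEVYA' cursor=0
After op 2 (right): buf='FEVYA' cursor=1
After op 3 (backspace): buf='EVYA' cursor=0
After op 4 (left): buf='EVYA' cursor=0
After op 5 (delete): buf='VYA' cursor=0
After op 6 (delete): buf='YA' cursor=0
After op 7 (right): buf='YA' cursor=1
After op 8 (end): buf='YA' cursor=2
After op 9 (backspace): buf='Y' cursor=1

Answer: Y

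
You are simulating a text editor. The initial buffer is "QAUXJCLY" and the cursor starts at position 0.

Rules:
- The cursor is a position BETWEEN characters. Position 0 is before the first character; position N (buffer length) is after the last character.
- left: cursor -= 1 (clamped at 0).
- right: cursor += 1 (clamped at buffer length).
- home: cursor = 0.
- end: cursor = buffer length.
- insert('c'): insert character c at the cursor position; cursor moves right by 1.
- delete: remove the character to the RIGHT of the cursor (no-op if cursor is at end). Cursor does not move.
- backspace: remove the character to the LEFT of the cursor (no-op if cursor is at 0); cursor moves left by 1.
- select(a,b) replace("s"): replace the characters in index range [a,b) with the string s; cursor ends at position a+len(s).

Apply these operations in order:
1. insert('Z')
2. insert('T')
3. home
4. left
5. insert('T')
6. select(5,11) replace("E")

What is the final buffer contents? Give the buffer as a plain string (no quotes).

After op 1 (insert('Z')): buf='ZQAUXJCLY' cursor=1
After op 2 (insert('T')): buf='ZTQAUXJCLY' cursor=2
After op 3 (home): buf='ZTQAUXJCLY' cursor=0
After op 4 (left): buf='ZTQAUXJCLY' cursor=0
After op 5 (insert('T')): buf='TZTQAUXJCLY' cursor=1
After op 6 (select(5,11) replace("E")): buf='TZTQAE' cursor=6

Answer: TZTQAE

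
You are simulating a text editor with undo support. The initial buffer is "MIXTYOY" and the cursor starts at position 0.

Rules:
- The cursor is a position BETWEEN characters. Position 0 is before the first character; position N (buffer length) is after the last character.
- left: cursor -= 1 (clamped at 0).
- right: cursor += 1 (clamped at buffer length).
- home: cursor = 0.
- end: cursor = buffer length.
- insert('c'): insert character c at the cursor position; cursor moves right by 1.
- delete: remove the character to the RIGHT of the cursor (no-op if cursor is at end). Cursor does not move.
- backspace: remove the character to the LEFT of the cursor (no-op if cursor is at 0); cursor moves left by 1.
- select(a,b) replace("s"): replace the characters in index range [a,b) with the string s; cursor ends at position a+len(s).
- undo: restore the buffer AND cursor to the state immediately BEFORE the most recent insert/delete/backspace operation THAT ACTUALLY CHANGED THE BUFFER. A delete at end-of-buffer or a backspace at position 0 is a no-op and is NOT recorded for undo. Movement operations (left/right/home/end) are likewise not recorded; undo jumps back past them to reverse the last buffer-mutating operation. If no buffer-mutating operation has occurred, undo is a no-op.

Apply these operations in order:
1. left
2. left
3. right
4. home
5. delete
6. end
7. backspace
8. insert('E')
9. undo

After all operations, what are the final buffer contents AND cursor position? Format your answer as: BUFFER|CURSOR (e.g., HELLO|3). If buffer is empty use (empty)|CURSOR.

After op 1 (left): buf='MIXTYOY' cursor=0
After op 2 (left): buf='MIXTYOY' cursor=0
After op 3 (right): buf='MIXTYOY' cursor=1
After op 4 (home): buf='MIXTYOY' cursor=0
After op 5 (delete): buf='IXTYOY' cursor=0
After op 6 (end): buf='IXTYOY' cursor=6
After op 7 (backspace): buf='IXTYO' cursor=5
After op 8 (insert('E')): buf='IXTYOE' cursor=6
After op 9 (undo): buf='IXTYO' cursor=5

Answer: IXTYO|5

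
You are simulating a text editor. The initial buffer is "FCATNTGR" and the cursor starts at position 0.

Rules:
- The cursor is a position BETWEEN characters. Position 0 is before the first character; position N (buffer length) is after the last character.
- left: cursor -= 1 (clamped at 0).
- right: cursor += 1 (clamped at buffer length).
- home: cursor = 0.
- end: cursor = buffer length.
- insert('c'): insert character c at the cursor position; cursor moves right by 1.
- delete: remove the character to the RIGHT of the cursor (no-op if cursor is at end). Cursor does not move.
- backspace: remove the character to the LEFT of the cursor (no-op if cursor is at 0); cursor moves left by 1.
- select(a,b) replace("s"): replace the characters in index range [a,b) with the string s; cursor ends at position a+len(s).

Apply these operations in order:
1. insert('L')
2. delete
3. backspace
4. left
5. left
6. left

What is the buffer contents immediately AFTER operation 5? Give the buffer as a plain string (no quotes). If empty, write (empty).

Answer: CATNTGR

Derivation:
After op 1 (insert('L')): buf='LFCATNTGR' cursor=1
After op 2 (delete): buf='LCATNTGR' cursor=1
After op 3 (backspace): buf='CATNTGR' cursor=0
After op 4 (left): buf='CATNTGR' cursor=0
After op 5 (left): buf='CATNTGR' cursor=0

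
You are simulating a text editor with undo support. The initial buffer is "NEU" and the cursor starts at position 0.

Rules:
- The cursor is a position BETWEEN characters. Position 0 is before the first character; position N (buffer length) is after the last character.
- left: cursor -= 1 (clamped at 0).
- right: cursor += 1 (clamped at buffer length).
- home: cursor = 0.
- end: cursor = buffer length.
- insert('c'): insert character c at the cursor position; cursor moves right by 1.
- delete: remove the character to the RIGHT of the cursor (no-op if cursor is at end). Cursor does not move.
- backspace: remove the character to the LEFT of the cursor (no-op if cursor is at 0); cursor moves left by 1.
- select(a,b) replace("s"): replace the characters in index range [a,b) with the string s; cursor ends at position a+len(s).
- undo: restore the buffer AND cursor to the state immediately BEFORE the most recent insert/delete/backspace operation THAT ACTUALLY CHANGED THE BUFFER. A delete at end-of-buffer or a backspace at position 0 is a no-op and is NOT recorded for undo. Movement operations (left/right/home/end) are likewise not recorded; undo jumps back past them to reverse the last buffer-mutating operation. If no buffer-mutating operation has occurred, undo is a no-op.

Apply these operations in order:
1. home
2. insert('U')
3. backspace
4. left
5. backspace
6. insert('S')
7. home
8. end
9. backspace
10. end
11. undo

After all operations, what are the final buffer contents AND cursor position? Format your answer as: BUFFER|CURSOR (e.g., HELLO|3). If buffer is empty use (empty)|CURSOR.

Answer: SNEU|4

Derivation:
After op 1 (home): buf='NEU' cursor=0
After op 2 (insert('U')): buf='UNEU' cursor=1
After op 3 (backspace): buf='NEU' cursor=0
After op 4 (left): buf='NEU' cursor=0
After op 5 (backspace): buf='NEU' cursor=0
After op 6 (insert('S')): buf='SNEU' cursor=1
After op 7 (home): buf='SNEU' cursor=0
After op 8 (end): buf='SNEU' cursor=4
After op 9 (backspace): buf='SNE' cursor=3
After op 10 (end): buf='SNE' cursor=3
After op 11 (undo): buf='SNEU' cursor=4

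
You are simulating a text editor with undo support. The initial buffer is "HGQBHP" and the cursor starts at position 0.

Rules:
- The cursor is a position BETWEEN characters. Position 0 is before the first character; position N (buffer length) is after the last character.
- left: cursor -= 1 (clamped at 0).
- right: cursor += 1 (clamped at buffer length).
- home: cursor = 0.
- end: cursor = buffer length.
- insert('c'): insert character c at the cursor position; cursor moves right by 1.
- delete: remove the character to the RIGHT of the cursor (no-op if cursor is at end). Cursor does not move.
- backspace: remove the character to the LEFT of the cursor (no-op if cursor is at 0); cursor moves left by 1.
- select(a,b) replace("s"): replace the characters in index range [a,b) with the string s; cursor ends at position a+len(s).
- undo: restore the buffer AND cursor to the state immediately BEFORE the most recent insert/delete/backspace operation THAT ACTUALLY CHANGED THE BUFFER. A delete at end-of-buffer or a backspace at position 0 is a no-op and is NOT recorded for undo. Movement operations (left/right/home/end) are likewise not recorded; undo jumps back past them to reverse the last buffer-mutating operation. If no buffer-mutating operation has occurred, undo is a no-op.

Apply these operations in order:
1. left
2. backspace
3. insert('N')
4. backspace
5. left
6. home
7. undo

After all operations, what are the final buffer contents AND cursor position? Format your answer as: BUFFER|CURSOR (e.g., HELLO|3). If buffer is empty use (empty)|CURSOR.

Answer: NHGQBHP|1

Derivation:
After op 1 (left): buf='HGQBHP' cursor=0
After op 2 (backspace): buf='HGQBHP' cursor=0
After op 3 (insert('N')): buf='NHGQBHP' cursor=1
After op 4 (backspace): buf='HGQBHP' cursor=0
After op 5 (left): buf='HGQBHP' cursor=0
After op 6 (home): buf='HGQBHP' cursor=0
After op 7 (undo): buf='NHGQBHP' cursor=1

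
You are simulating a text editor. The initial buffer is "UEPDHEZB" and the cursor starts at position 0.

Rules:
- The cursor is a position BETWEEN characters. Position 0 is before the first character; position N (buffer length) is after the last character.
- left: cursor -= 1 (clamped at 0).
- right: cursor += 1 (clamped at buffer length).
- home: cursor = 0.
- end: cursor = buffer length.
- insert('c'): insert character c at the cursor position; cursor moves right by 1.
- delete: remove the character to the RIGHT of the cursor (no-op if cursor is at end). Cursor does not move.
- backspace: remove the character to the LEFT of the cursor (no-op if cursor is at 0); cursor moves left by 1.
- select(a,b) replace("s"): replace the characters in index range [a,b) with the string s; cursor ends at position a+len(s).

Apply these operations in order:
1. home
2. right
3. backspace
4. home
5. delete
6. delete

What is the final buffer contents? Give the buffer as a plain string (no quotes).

Answer: DHEZB

Derivation:
After op 1 (home): buf='UEPDHEZB' cursor=0
After op 2 (right): buf='UEPDHEZB' cursor=1
After op 3 (backspace): buf='EPDHEZB' cursor=0
After op 4 (home): buf='EPDHEZB' cursor=0
After op 5 (delete): buf='PDHEZB' cursor=0
After op 6 (delete): buf='DHEZB' cursor=0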